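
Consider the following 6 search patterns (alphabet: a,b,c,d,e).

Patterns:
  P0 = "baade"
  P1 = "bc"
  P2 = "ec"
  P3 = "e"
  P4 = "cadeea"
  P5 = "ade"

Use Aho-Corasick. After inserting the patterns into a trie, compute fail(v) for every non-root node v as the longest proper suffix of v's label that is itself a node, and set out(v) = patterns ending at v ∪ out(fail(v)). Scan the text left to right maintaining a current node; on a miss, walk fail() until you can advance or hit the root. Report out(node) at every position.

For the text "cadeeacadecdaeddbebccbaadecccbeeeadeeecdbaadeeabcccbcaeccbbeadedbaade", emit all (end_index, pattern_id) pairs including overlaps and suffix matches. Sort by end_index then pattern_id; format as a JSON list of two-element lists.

Build:
Trie nodes:
  0='ε' goto a→15 b→1 c→9 e→7
  1='b' goto a→2 c→6
  2='ba' goto a→3
  3='baa' goto d→4
  4='baad' goto e→5
  5='baade' goto ·  ←P0
  6='bc' goto ·  ←P1
  7='e' goto c→8  ←P3
  8='ec' goto ·  ←P2
  9='c' goto a→10
  10='ca' goto d→11
  11='cad' goto e→12
  12='cade' goto e→13
  13='cadee' goto a→14
  14='cadeea' goto ·  ←P4
  15='a' goto d→16
  16='ad' goto e→17
  17='ade' goto ·  ←P5

BFS fail/out derivation:
  fail(1) 'b': from fail(0)=0 chase 'b': 0 ⇒ 0;  out=∅∪out(0)=∅
  fail(7) 'e': from fail(0)=0 chase 'e': 0 ⇒ 0;  out={3}∪out(0)={3}
  fail(9) 'c': from fail(0)=0 chase 'c': 0 ⇒ 0;  out=∅∪out(0)=∅
  fail(15) 'a': from fail(0)=0 chase 'a': 0 ⇒ 0;  out=∅∪out(0)=∅
  fail(2) 'ba': from fail(1)=0 chase 'a': 0 ⇒ 15;  out=∅∪out(15)=∅
  fail(6) 'bc': from fail(1)=0 chase 'c': 0 ⇒ 9;  out={1}∪out(9)={1}
  fail(8) 'ec': from fail(7)=0 chase 'c': 0 ⇒ 9;  out={2}∪out(9)={2}
  fail(10) 'ca': from fail(9)=0 chase 'a': 0 ⇒ 15;  out=∅∪out(15)=∅
  fail(16) 'ad': from fail(15)=0 chase 'd': 0 ⇒ 0;  out=∅∪out(0)=∅
  fail(3) 'baa': from fail(2)=15 chase 'a': 15→0 ⇒ 15;  out=∅∪out(15)=∅
  fail(11) 'cad': from fail(10)=15 chase 'd': 15 ⇒ 16;  out=∅∪out(16)=∅
  fail(17) 'ade': from fail(16)=0 chase 'e': 0 ⇒ 7;  out={5}∪out(7)={3,5}
  fail(4) 'baad': from fail(3)=15 chase 'd': 15 ⇒ 16;  out=∅∪out(16)=∅
  fail(12) 'cade': from fail(11)=16 chase 'e': 16 ⇒ 17;  out=∅∪out(17)={3,5}
  fail(5) 'baade': from fail(4)=16 chase 'e': 16 ⇒ 17;  out={0}∪out(17)={0,3,5}
  fail(13) 'cadee': from fail(12)=17 chase 'e': 17→7→0 ⇒ 7;  out=∅∪out(7)={3}
  fail(14) 'cadeea': from fail(13)=7 chase 'a': 7→0 ⇒ 15;  out={4}∪out(15)={4}

Run:
i=0 'c': node 0→9
i=1 'a': node 9→10
i=2 'd': node 10→11
i=3 'e': node 11→12  emit P3@[3:3],P5@[1:3]
i=4 'e': node 12→13  emit P3@[4:4]
i=5 'a': node 13→14  emit P4@[0:5]
i=6 'c': node 14→9 (fail-walked)
i=7 'a': node 9→10
i=8 'd': node 10→11
i=9 'e': node 11→12  emit P3@[9:9],P5@[7:9]
i=10 'c': node 12→8 (fail-walked)  emit P2@[9:10]
i=11 'd': node 8→0 (fail-walked)
i=12 'a': node 0→15
i=13 'e': node 15→7 (fail-walked)  emit P3@[13:13]
i=14 'd': node 7→0 (fail-walked)
i=15 'd': node 0→0
i=16 'b': node 0→1
i=17 'e': node 1→7 (fail-walked)  emit P3@[17:17]
i=18 'b': node 7→1 (fail-walked)
i=19 'c': node 1→6  emit P1@[18:19]
i=20 'c': node 6→9 (fail-walked)
i=21 'b': node 9→1 (fail-walked)
i=22 'a': node 1→2
i=23 'a': node 2→3
i=24 'd': node 3→4
i=25 'e': node 4→5  emit P0@[21:25],P3@[25:25],P5@[23:25]
i=26 'c': node 5→8 (fail-walked)  emit P2@[25:26]
i=27 'c': node 8→9 (fail-walked)
i=28 'c': node 9→9 (fail-walked)
i=29 'b': node 9→1 (fail-walked)
i=30 'e': node 1→7 (fail-walked)  emit P3@[30:30]
i=31 'e': node 7→7 (fail-walked)  emit P3@[31:31]
i=32 'e': node 7→7 (fail-walked)  emit P3@[32:32]
i=33 'a': node 7→15 (fail-walked)
i=34 'd': node 15→16
i=35 'e': node 16→17  emit P3@[35:35],P5@[33:35]
i=36 'e': node 17→7 (fail-walked)  emit P3@[36:36]
i=37 'e': node 7→7 (fail-walked)  emit P3@[37:37]
i=38 'c': node 7→8  emit P2@[37:38]
i=39 'd': node 8→0 (fail-walked)
i=40 'b': node 0→1
i=41 'a': node 1→2
i=42 'a': node 2→3
i=43 'd': node 3→4
i=44 'e': node 4→5  emit P0@[40:44],P3@[44:44],P5@[42:44]
i=45 'e': node 5→7 (fail-walked)  emit P3@[45:45]
i=46 'a': node 7→15 (fail-walked)
i=47 'b': node 15→1 (fail-walked)
i=48 'c': node 1→6  emit P1@[47:48]
i=49 'c': node 6→9 (fail-walked)
i=50 'c': node 9→9 (fail-walked)
i=51 'b': node 9→1 (fail-walked)
i=52 'c': node 1→6  emit P1@[51:52]
i=53 'a': node 6→10 (fail-walked)
i=54 'e': node 10→7 (fail-walked)  emit P3@[54:54]
i=55 'c': node 7→8  emit P2@[54:55]
i=56 'c': node 8→9 (fail-walked)
i=57 'b': node 9→1 (fail-walked)
i=58 'b': node 1→1 (fail-walked)
i=59 'e': node 1→7 (fail-walked)  emit P3@[59:59]
i=60 'a': node 7→15 (fail-walked)
i=61 'd': node 15→16
i=62 'e': node 16→17  emit P3@[62:62],P5@[60:62]
i=63 'd': node 17→0 (fail-walked)
i=64 'b': node 0→1
i=65 'a': node 1→2
i=66 'a': node 2→3
i=67 'd': node 3→4
i=68 'e': node 4→5  emit P0@[64:68],P3@[68:68],P5@[66:68]

Result: [[3,3],[3,5],[4,3],[5,4],[9,3],[9,5],[10,2],[13,3],[17,3],[19,1],[25,0],[25,3],[25,5],[26,2],[30,3],[31,3],[32,3],[35,3],[35,5],[36,3],[37,3],[38,2],[44,0],[44,3],[44,5],[45,3],[48,1],[52,1],[54,3],[55,2],[59,3],[62,3],[62,5],[68,0],[68,3],[68,5]]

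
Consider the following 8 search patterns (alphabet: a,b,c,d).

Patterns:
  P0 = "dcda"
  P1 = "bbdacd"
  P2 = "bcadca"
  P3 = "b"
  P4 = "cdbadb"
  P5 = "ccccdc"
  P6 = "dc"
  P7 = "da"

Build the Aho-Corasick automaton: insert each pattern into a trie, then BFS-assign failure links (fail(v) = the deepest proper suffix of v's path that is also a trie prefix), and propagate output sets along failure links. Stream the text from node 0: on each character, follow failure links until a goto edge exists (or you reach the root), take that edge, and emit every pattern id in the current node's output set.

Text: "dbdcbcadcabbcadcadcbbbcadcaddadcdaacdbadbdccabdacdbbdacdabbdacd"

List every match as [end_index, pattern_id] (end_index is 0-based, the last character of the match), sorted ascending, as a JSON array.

Build:
Trie (insert patterns):
  n0 'ε': b→5 c→16 d→1
  n1 'd': a→27 c→2
  n2 'dc': d→3  [P6 ends]
  n3 'dcd': a→4
  n4 'dcda': ·  [P0 ends]
  n5 'b': b→6 c→11  [P3 ends]
  n6 'bb': d→7
  n7 'bbd': a→8
  n8 'bbda': c→9
  n9 'bbdac': d→10
  n10 'bbdacd': ·  [P1 ends]
  n11 'bc': a→12
  n12 'bca': d→13
  n13 'bcad': c→14
  n14 'bcadc': a→15
  n15 'bcadca': ·  [P2 ends]
  n16 'c': c→22 d→17
  n17 'cd': b→18
  n18 'cdb': a→19
  n19 'cdba': d→20
  n20 'cdbad': b→21
  n21 'cdbadb': ·  [P4 ends]
  n22 'cc': c→23
  n23 'ccc': c→24
  n24 'cccc': d→25
  n25 'ccccd': c→26
  n26 'ccccdc': ·  [P5 ends]
  n27 'da': ·  [P7 ends]

BFS fail/out derivation:
  n1('d'): parent n0 fail=0; on 'd' 0 → fail=0;  out ∅∪∅=∅
  n5('b'): parent n0 fail=0; on 'b' 0 → fail=0;  out {3}∪∅={3}
  n16('c'): parent n0 fail=0; on 'c' 0 → fail=0;  out ∅∪∅=∅
  n2('dc'): parent n1 fail=0; on 'c' 0 → fail=16;  out {6}∪∅={6}
  n6('bb'): parent n5 fail=0; on 'b' 0 → fail=5;  out ∅∪{3}={3}
  n11('bc'): parent n5 fail=0; on 'c' 0 → fail=16;  out ∅∪∅=∅
  n17('cd'): parent n16 fail=0; on 'd' 0 → fail=1;  out ∅∪∅=∅
  n22('cc'): parent n16 fail=0; on 'c' 0 → fail=16;  out ∅∪∅=∅
  n27('da'): parent n1 fail=0; on 'a' 0 → fail=0;  out {7}∪∅={7}
  n3('dcd'): parent n2 fail=16; on 'd' 16 → fail=17;  out ∅∪∅=∅
  n7('bbd'): parent n6 fail=5; on 'd' 5→0 → fail=1;  out ∅∪∅=∅
  n12('bca'): parent n11 fail=16; on 'a' 16→0 → fail=0;  out ∅∪∅=∅
  n18('cdb'): parent n17 fail=1; on 'b' 1→0 → fail=5;  out ∅∪{3}={3}
  n23('ccc'): parent n22 fail=16; on 'c' 16 → fail=22;  out ∅∪∅=∅
  n4('dcda'): parent n3 fail=17; on 'a' 17→1 → fail=27;  out {0}∪{7}={0,7}
  n8('bbda'): parent n7 fail=1; on 'a' 1 → fail=27;  out ∅∪{7}={7}
  n13('bcad'): parent n12 fail=0; on 'd' 0 → fail=1;  out ∅∪∅=∅
  n19('cdba'): parent n18 fail=5; on 'a' 5→0 → fail=0;  out ∅∪∅=∅
  n24('cccc'): parent n23 fail=22; on 'c' 22 → fail=23;  out ∅∪∅=∅
  n9('bbdac'): parent n8 fail=27; on 'c' 27→0 → fail=16;  out ∅∪∅=∅
  n14('bcadc'): parent n13 fail=1; on 'c' 1 → fail=2;  out ∅∪{6}={6}
  n20('cdbad'): parent n19 fail=0; on 'd' 0 → fail=1;  out ∅∪∅=∅
  n25('ccccd'): parent n24 fail=23; on 'd' 23→22→16 → fail=17;  out ∅∪∅=∅
  n10('bbdacd'): parent n9 fail=16; on 'd' 16 → fail=17;  out {1}∪∅={1}
  n15('bcadca'): parent n14 fail=2; on 'a' 2→16→0 → fail=0;  out {2}∪∅={2}
  n21('cdbadb'): parent n20 fail=1; on 'b' 1→0 → fail=5;  out {4}∪{3}={3,4}
  n26('ccccdc'): parent n25 fail=17; on 'c' 17→1 → fail=2;  out {5}∪{6}={5,6}

Scan:
[0] read 'd'  n0⇒n1
[1] read 'b'  n1⇒n5 ·f  → match P3@[1:1]
[2] read 'd'  n5⇒n1 ·f
[3] read 'c'  n1⇒n2  → match P6@[2:3]
[4] read 'b'  n2⇒n5 ·f  → match P3@[4:4]
[5] read 'c'  n5⇒n11
[6] read 'a'  n11⇒n12
[7] read 'd'  n12⇒n13
[8] read 'c'  n13⇒n14  → match P6@[7:8]
[9] read 'a'  n14⇒n15  → match P2@[4:9]
[10] read 'b'  n15⇒n5 ·f  → match P3@[10:10]
[11] read 'b'  n5⇒n6  → match P3@[11:11]
[12] read 'c'  n6⇒n11 ·f
[13] read 'a'  n11⇒n12
[14] read 'd'  n12⇒n13
[15] read 'c'  n13⇒n14  → match P6@[14:15]
[16] read 'a'  n14⇒n15  → match P2@[11:16]
[17] read 'd'  n15⇒n1 ·f
[18] read 'c'  n1⇒n2  → match P6@[17:18]
[19] read 'b'  n2⇒n5 ·f  → match P3@[19:19]
[20] read 'b'  n5⇒n6  → match P3@[20:20]
[21] read 'b'  n6⇒n6 ·f  → match P3@[21:21]
[22] read 'c'  n6⇒n11 ·f
[23] read 'a'  n11⇒n12
[24] read 'd'  n12⇒n13
[25] read 'c'  n13⇒n14  → match P6@[24:25]
[26] read 'a'  n14⇒n15  → match P2@[21:26]
[27] read 'd'  n15⇒n1 ·f
[28] read 'd'  n1⇒n1 ·f
[29] read 'a'  n1⇒n27  → match P7@[28:29]
[30] read 'd'  n27⇒n1 ·f
[31] read 'c'  n1⇒n2  → match P6@[30:31]
[32] read 'd'  n2⇒n3
[33] read 'a'  n3⇒n4  → match P0@[30:33],P7@[32:33]
[34] read 'a'  n4⇒n0 ·f
[35] read 'c'  n0⇒n16
[36] read 'd'  n16⇒n17
[37] read 'b'  n17⇒n18  → match P3@[37:37]
[38] read 'a'  n18⇒n19
[39] read 'd'  n19⇒n20
[40] read 'b'  n20⇒n21  → match P3@[40:40],P4@[35:40]
[41] read 'd'  n21⇒n1 ·f
[42] read 'c'  n1⇒n2  → match P6@[41:42]
[43] read 'c'  n2⇒n22 ·f
[44] read 'a'  n22⇒n0 ·f
[45] read 'b'  n0⇒n5  → match P3@[45:45]
[46] read 'd'  n5⇒n1 ·f
[47] read 'a'  n1⇒n27  → match P7@[46:47]
[48] read 'c'  n27⇒n16 ·f
[49] read 'd'  n16⇒n17
[50] read 'b'  n17⇒n18  → match P3@[50:50]
[51] read 'b'  n18⇒n6 ·f  → match P3@[51:51]
[52] read 'd'  n6⇒n7
[53] read 'a'  n7⇒n8  → match P7@[52:53]
[54] read 'c'  n8⇒n9
[55] read 'd'  n9⇒n10  → match P1@[50:55]
[56] read 'a'  n10⇒n27 ·f  → match P7@[55:56]
[57] read 'b'  n27⇒n5 ·f  → match P3@[57:57]
[58] read 'b'  n5⇒n6  → match P3@[58:58]
[59] read 'd'  n6⇒n7
[60] read 'a'  n7⇒n8  → match P7@[59:60]
[61] read 'c'  n8⇒n9
[62] read 'd'  n9⇒n10  → match P1@[57:62]

All matches (sorted): [[1,3],[3,6],[4,3],[8,6],[9,2],[10,3],[11,3],[15,6],[16,2],[18,6],[19,3],[20,3],[21,3],[25,6],[26,2],[29,7],[31,6],[33,0],[33,7],[37,3],[40,3],[40,4],[42,6],[45,3],[47,7],[50,3],[51,3],[53,7],[55,1],[56,7],[57,3],[58,3],[60,7],[62,1]]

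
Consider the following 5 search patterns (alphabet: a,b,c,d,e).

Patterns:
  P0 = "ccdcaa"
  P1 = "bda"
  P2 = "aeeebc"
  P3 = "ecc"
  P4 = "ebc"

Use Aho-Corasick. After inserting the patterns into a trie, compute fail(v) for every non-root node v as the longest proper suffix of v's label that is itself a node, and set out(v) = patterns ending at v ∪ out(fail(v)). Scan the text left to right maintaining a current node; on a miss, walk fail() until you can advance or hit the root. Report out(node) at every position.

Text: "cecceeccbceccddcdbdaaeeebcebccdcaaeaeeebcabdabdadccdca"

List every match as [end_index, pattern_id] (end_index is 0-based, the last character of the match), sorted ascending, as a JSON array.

Build automaton:
Trie (insert patterns):
  n0 'ε': a→10 b→7 c→1 e→16
  n1 'c': c→2
  n2 'cc': d→3
  n3 'ccd': c→4
  n4 'ccdc': a→5
  n5 'ccdca': a→6
  n6 'ccdcaa': ·  [P0 ends]
  n7 'b': d→8
  n8 'bd': a→9
  n9 'bda': ·  [P1 ends]
  n10 'a': e→11
  n11 'ae': e→12
  n12 'aee': e→13
  n13 'aeee': b→14
  n14 'aeeeb': c→15
  n15 'aeeebc': ·  [P2 ends]
  n16 'e': b→19 c→17
  n17 'ec': c→18
  n18 'ecc': ·  [P3 ends]
  n19 'eb': c→20
  n20 'ebc': ·  [P4 ends]

Failure links (BFS by depth):
  n1('c'): parent n0 fail=0; on 'c' 0 → fail=0;  out ∅∪∅=∅
  n7('b'): parent n0 fail=0; on 'b' 0 → fail=0;  out ∅∪∅=∅
  n10('a'): parent n0 fail=0; on 'a' 0 → fail=0;  out ∅∪∅=∅
  n16('e'): parent n0 fail=0; on 'e' 0 → fail=0;  out ∅∪∅=∅
  n2('cc'): parent n1 fail=0; on 'c' 0 → fail=1;  out ∅∪∅=∅
  n8('bd'): parent n7 fail=0; on 'd' 0 → fail=0;  out ∅∪∅=∅
  n11('ae'): parent n10 fail=0; on 'e' 0 → fail=16;  out ∅∪∅=∅
  n17('ec'): parent n16 fail=0; on 'c' 0 → fail=1;  out ∅∪∅=∅
  n19('eb'): parent n16 fail=0; on 'b' 0 → fail=7;  out ∅∪∅=∅
  n3('ccd'): parent n2 fail=1; on 'd' 1→0 → fail=0;  out ∅∪∅=∅
  n9('bda'): parent n8 fail=0; on 'a' 0 → fail=10;  out {1}∪∅={1}
  n12('aee'): parent n11 fail=16; on 'e' 16→0 → fail=16;  out ∅∪∅=∅
  n18('ecc'): parent n17 fail=1; on 'c' 1 → fail=2;  out {3}∪∅={3}
  n20('ebc'): parent n19 fail=7; on 'c' 7→0 → fail=1;  out {4}∪∅={4}
  n4('ccdc'): parent n3 fail=0; on 'c' 0 → fail=1;  out ∅∪∅=∅
  n13('aeee'): parent n12 fail=16; on 'e' 16→0 → fail=16;  out ∅∪∅=∅
  n5('ccdca'): parent n4 fail=1; on 'a' 1→0 → fail=10;  out ∅∪∅=∅
  n14('aeeeb'): parent n13 fail=16; on 'b' 16 → fail=19;  out ∅∪∅=∅
  n6('ccdcaa'): parent n5 fail=10; on 'a' 10→0 → fail=10;  out {0}∪∅={0}
  n15('aeeebc'): parent n14 fail=19; on 'c' 19 → fail=20;  out {2}∪{4}={2,4}

Scan:
i=0 'c': node 0→1
i=1 'e': node 1→16 (via fail)
i=2 'c': node 16→17
i=3 'c': node 17→18  ** P3@[1:3]
i=4 'e': node 18→16 (via fail)
i=5 'e': node 16→16 (via fail)
i=6 'c': node 16→17
i=7 'c': node 17→18  ** P3@[5:7]
i=8 'b': node 18→7 (via fail)
i=9 'c': node 7→1 (via fail)
i=10 'e': node 1→16 (via fail)
i=11 'c': node 16→17
i=12 'c': node 17→18  ** P3@[10:12]
i=13 'd': node 18→3 (via fail)
i=14 'd': node 3→0 (via fail)
i=15 'c': node 0→1
i=16 'd': node 1→0 (via fail)
i=17 'b': node 0→7
i=18 'd': node 7→8
i=19 'a': node 8→9  ** P1@[17:19]
i=20 'a': node 9→10 (via fail)
i=21 'e': node 10→11
i=22 'e': node 11→12
i=23 'e': node 12→13
i=24 'b': node 13→14
i=25 'c': node 14→15  ** P2@[20:25],P4@[23:25]
i=26 'e': node 15→16 (via fail)
i=27 'b': node 16→19
i=28 'c': node 19→20  ** P4@[26:28]
i=29 'c': node 20→2 (via fail)
i=30 'd': node 2→3
i=31 'c': node 3→4
i=32 'a': node 4→5
i=33 'a': node 5→6  ** P0@[28:33]
i=34 'e': node 6→11 (via fail)
i=35 'a': node 11→10 (via fail)
i=36 'e': node 10→11
i=37 'e': node 11→12
i=38 'e': node 12→13
i=39 'b': node 13→14
i=40 'c': node 14→15  ** P2@[35:40],P4@[38:40]
i=41 'a': node 15→10 (via fail)
i=42 'b': node 10→7 (via fail)
i=43 'd': node 7→8
i=44 'a': node 8→9  ** P1@[42:44]
i=45 'b': node 9→7 (via fail)
i=46 'd': node 7→8
i=47 'a': node 8→9  ** P1@[45:47]
i=48 'd': node 9→0 (via fail)
i=49 'c': node 0→1
i=50 'c': node 1→2
i=51 'd': node 2→3
i=52 'c': node 3→4
i=53 'a': node 4→5

Result: [[3,3],[7,3],[12,3],[19,1],[25,2],[25,4],[28,4],[33,0],[40,2],[40,4],[44,1],[47,1]]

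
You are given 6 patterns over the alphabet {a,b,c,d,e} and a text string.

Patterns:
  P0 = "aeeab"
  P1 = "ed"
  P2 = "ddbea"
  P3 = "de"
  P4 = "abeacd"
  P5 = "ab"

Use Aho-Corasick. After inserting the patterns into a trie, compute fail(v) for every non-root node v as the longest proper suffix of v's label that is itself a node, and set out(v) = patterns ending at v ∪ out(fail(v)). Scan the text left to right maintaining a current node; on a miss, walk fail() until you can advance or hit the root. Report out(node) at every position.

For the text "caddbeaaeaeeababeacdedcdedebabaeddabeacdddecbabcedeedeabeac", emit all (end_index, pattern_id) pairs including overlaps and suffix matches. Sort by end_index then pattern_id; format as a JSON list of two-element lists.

Build:
Trie nodes:
  0='ε' goto a→1 d→8 e→6
  1='a' goto b→14 e→2
  2='ae' goto e→3
  3='aee' goto a→4
  4='aeea' goto b→5
  5='aeeab' goto ·  ←P0
  6='e' goto d→7
  7='ed' goto ·  ←P1
  8='d' goto d→9 e→13
  9='dd' goto b→10
  10='ddb' goto e→11
  11='ddbe' goto a→12
  12='ddbea' goto ·  ←P2
  13='de' goto ·  ←P3
  14='ab' goto e→15  ←P5
  15='abe' goto a→16
  16='abea' goto c→17
  17='abeac' goto d→18
  18='abeacd' goto ·  ←P4

Failure links (BFS by depth):
  n1('a'): parent n0 fail=0; on 'a' 0 → fail=0;  out ∅∪∅=∅
  n6('e'): parent n0 fail=0; on 'e' 0 → fail=0;  out ∅∪∅=∅
  n8('d'): parent n0 fail=0; on 'd' 0 → fail=0;  out ∅∪∅=∅
  n2('ae'): parent n1 fail=0; on 'e' 0 → fail=6;  out ∅∪∅=∅
  n7('ed'): parent n6 fail=0; on 'd' 0 → fail=8;  out {1}∪∅={1}
  n9('dd'): parent n8 fail=0; on 'd' 0 → fail=8;  out ∅∪∅=∅
  n13('de'): parent n8 fail=0; on 'e' 0 → fail=6;  out {3}∪∅={3}
  n14('ab'): parent n1 fail=0; on 'b' 0 → fail=0;  out {5}∪∅={5}
  n3('aee'): parent n2 fail=6; on 'e' 6→0 → fail=6;  out ∅∪∅=∅
  n10('ddb'): parent n9 fail=8; on 'b' 8→0 → fail=0;  out ∅∪∅=∅
  n15('abe'): parent n14 fail=0; on 'e' 0 → fail=6;  out ∅∪∅=∅
  n4('aeea'): parent n3 fail=6; on 'a' 6→0 → fail=1;  out ∅∪∅=∅
  n11('ddbe'): parent n10 fail=0; on 'e' 0 → fail=6;  out ∅∪∅=∅
  n16('abea'): parent n15 fail=6; on 'a' 6→0 → fail=1;  out ∅∪∅=∅
  n5('aeeab'): parent n4 fail=1; on 'b' 1 → fail=14;  out {0}∪{5}={0,5}
  n12('ddbea'): parent n11 fail=6; on 'a' 6→0 → fail=1;  out {2}∪∅={2}
  n17('abeac'): parent n16 fail=1; on 'c' 1→0 → fail=0;  out ∅∪∅=∅
  n18('abeacd'): parent n17 fail=0; on 'd' 0 → fail=8;  out {4}∪∅={4}

Text stream:
pos 0 'c': at 0
pos 1 'a': at 1
pos 2 'd': at 8 (fail-walked)
pos 3 'd': at 9
pos 4 'b': at 10
pos 5 'e': at 11
pos 6 'a': at 12  emit P2@[2:6]
pos 7 'a': at 1 (fail-walked)
pos 8 'e': at 2
pos 9 'a': at 1 (fail-walked)
pos 10 'e': at 2
pos 11 'e': at 3
pos 12 'a': at 4
pos 13 'b': at 5  emit P0@[9:13],P5@[12:13]
pos 14 'a': at 1 (fail-walked)
pos 15 'b': at 14  emit P5@[14:15]
pos 16 'e': at 15
pos 17 'a': at 16
pos 18 'c': at 17
pos 19 'd': at 18  emit P4@[14:19]
pos 20 'e': at 13 (fail-walked)  emit P3@[19:20]
pos 21 'd': at 7 (fail-walked)  emit P1@[20:21]
pos 22 'c': at 0 (fail-walked)
pos 23 'd': at 8
pos 24 'e': at 13  emit P3@[23:24]
pos 25 'd': at 7 (fail-walked)  emit P1@[24:25]
pos 26 'e': at 13 (fail-walked)  emit P3@[25:26]
pos 27 'b': at 0 (fail-walked)
pos 28 'a': at 1
pos 29 'b': at 14  emit P5@[28:29]
pos 30 'a': at 1 (fail-walked)
pos 31 'e': at 2
pos 32 'd': at 7 (fail-walked)  emit P1@[31:32]
pos 33 'd': at 9 (fail-walked)
pos 34 'a': at 1 (fail-walked)
pos 35 'b': at 14  emit P5@[34:35]
pos 36 'e': at 15
pos 37 'a': at 16
pos 38 'c': at 17
pos 39 'd': at 18  emit P4@[34:39]
pos 40 'd': at 9 (fail-walked)
pos 41 'd': at 9 (fail-walked)
pos 42 'e': at 13 (fail-walked)  emit P3@[41:42]
pos 43 'c': at 0 (fail-walked)
pos 44 'b': at 0
pos 45 'a': at 1
pos 46 'b': at 14  emit P5@[45:46]
pos 47 'c': at 0 (fail-walked)
pos 48 'e': at 6
pos 49 'd': at 7  emit P1@[48:49]
pos 50 'e': at 13 (fail-walked)  emit P3@[49:50]
pos 51 'e': at 6 (fail-walked)
pos 52 'd': at 7  emit P1@[51:52]
pos 53 'e': at 13 (fail-walked)  emit P3@[52:53]
pos 54 'a': at 1 (fail-walked)
pos 55 'b': at 14  emit P5@[54:55]
pos 56 'e': at 15
pos 57 'a': at 16
pos 58 'c': at 17

Matches: [[6,2],[13,0],[13,5],[15,5],[19,4],[20,3],[21,1],[24,3],[25,1],[26,3],[29,5],[32,1],[35,5],[39,4],[42,3],[46,5],[49,1],[50,3],[52,1],[53,3],[55,5]]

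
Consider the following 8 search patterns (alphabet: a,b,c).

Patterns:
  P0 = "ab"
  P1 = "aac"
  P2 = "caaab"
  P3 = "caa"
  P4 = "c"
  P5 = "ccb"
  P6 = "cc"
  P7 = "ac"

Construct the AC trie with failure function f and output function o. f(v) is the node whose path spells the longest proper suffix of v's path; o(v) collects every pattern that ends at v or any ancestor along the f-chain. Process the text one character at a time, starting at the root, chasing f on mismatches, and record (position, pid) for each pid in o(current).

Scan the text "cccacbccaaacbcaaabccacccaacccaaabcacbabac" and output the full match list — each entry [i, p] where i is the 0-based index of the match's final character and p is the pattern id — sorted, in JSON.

Build:
Trie (insert patterns):
  n0 'ε': a→1 c→5
  n1 'a': a→3 b→2 c→12
  n2 'ab': ·  ←P0
  n3 'aa': c→4
  n4 'aac': ·  ←P1
  n5 'c': a→6 c→10  ←P4
  n6 'ca': a→7
  n7 'caa': a→8  ←P3
  n8 'caaa': b→9
  n9 'caaab': ·  ←P2
  n10 'cc': b→11  ←P6
  n11 'ccb': ·  ←P5
  n12 'ac': ·  ←P7

Failure links (BFS by depth):
  fail(1) 'a': from fail(0)=0 chase 'a': 0 ⇒ 0;  out=∅∪out(0)=∅
  fail(5) 'c': from fail(0)=0 chase 'c': 0 ⇒ 0;  out={4}∪out(0)={4}
  fail(2) 'ab': from fail(1)=0 chase 'b': 0 ⇒ 0;  out={0}∪out(0)={0}
  fail(3) 'aa': from fail(1)=0 chase 'a': 0 ⇒ 1;  out=∅∪out(1)=∅
  fail(6) 'ca': from fail(5)=0 chase 'a': 0 ⇒ 1;  out=∅∪out(1)=∅
  fail(10) 'cc': from fail(5)=0 chase 'c': 0 ⇒ 5;  out={6}∪out(5)={4,6}
  fail(12) 'ac': from fail(1)=0 chase 'c': 0 ⇒ 5;  out={7}∪out(5)={4,7}
  fail(4) 'aac': from fail(3)=1 chase 'c': 1 ⇒ 12;  out={1}∪out(12)={1,4,7}
  fail(7) 'caa': from fail(6)=1 chase 'a': 1 ⇒ 3;  out={3}∪out(3)={3}
  fail(11) 'ccb': from fail(10)=5 chase 'b': 5→0 ⇒ 0;  out={5}∪out(0)={5}
  fail(8) 'caaa': from fail(7)=3 chase 'a': 3→1 ⇒ 3;  out=∅∪out(3)=∅
  fail(9) 'caaab': from fail(8)=3 chase 'b': 3→1 ⇒ 2;  out={2}∪out(2)={0,2}

Run:
[0] read 'c'  n0⇒n5  ** P4@[0:0]
[1] read 'c'  n5⇒n10  ** P4@[1:1],P6@[0:1]
[2] read 'c'  n10⇒n10 ·f  ** P4@[2:2],P6@[1:2]
[3] read 'a'  n10⇒n6 ·f
[4] read 'c'  n6⇒n12 ·f  ** P4@[4:4],P7@[3:4]
[5] read 'b'  n12⇒n0 ·f
[6] read 'c'  n0⇒n5  ** P4@[6:6]
[7] read 'c'  n5⇒n10  ** P4@[7:7],P6@[6:7]
[8] read 'a'  n10⇒n6 ·f
[9] read 'a'  n6⇒n7  ** P3@[7:9]
[10] read 'a'  n7⇒n8
[11] read 'c'  n8⇒n4 ·f  ** P1@[9:11],P4@[11:11],P7@[10:11]
[12] read 'b'  n4⇒n0 ·f
[13] read 'c'  n0⇒n5  ** P4@[13:13]
[14] read 'a'  n5⇒n6
[15] read 'a'  n6⇒n7  ** P3@[13:15]
[16] read 'a'  n7⇒n8
[17] read 'b'  n8⇒n9  ** P0@[16:17],P2@[13:17]
[18] read 'c'  n9⇒n5 ·f  ** P4@[18:18]
[19] read 'c'  n5⇒n10  ** P4@[19:19],P6@[18:19]
[20] read 'a'  n10⇒n6 ·f
[21] read 'c'  n6⇒n12 ·f  ** P4@[21:21],P7@[20:21]
[22] read 'c'  n12⇒n10 ·f  ** P4@[22:22],P6@[21:22]
[23] read 'c'  n10⇒n10 ·f  ** P4@[23:23],P6@[22:23]
[24] read 'a'  n10⇒n6 ·f
[25] read 'a'  n6⇒n7  ** P3@[23:25]
[26] read 'c'  n7⇒n4 ·f  ** P1@[24:26],P4@[26:26],P7@[25:26]
[27] read 'c'  n4⇒n10 ·f  ** P4@[27:27],P6@[26:27]
[28] read 'c'  n10⇒n10 ·f  ** P4@[28:28],P6@[27:28]
[29] read 'a'  n10⇒n6 ·f
[30] read 'a'  n6⇒n7  ** P3@[28:30]
[31] read 'a'  n7⇒n8
[32] read 'b'  n8⇒n9  ** P0@[31:32],P2@[28:32]
[33] read 'c'  n9⇒n5 ·f  ** P4@[33:33]
[34] read 'a'  n5⇒n6
[35] read 'c'  n6⇒n12 ·f  ** P4@[35:35],P7@[34:35]
[36] read 'b'  n12⇒n0 ·f
[37] read 'a'  n0⇒n1
[38] read 'b'  n1⇒n2  ** P0@[37:38]
[39] read 'a'  n2⇒n1 ·f
[40] read 'c'  n1⇒n12  ** P4@[40:40],P7@[39:40]

Matches: [[0,4],[1,4],[1,6],[2,4],[2,6],[4,4],[4,7],[6,4],[7,4],[7,6],[9,3],[11,1],[11,4],[11,7],[13,4],[15,3],[17,0],[17,2],[18,4],[19,4],[19,6],[21,4],[21,7],[22,4],[22,6],[23,4],[23,6],[25,3],[26,1],[26,4],[26,7],[27,4],[27,6],[28,4],[28,6],[30,3],[32,0],[32,2],[33,4],[35,4],[35,7],[38,0],[40,4],[40,7]]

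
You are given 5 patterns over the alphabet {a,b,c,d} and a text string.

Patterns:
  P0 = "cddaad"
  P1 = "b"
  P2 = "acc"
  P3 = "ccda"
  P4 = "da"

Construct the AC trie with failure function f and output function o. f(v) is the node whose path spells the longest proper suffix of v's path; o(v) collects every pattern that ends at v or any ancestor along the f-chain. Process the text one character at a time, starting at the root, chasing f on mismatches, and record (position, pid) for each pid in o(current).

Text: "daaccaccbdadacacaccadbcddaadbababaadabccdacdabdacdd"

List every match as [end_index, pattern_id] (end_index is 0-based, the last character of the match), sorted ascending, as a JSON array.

Construct AC machine:
Trie nodes:
  0='ε' goto a→8 b→7 c→1 d→14
  1='c' goto c→11 d→2
  2='cd' goto d→3
  3='cdd' goto a→4
  4='cdda' goto a→5
  5='cddaa' goto d→6
  6='cddaad' goto ·  [P0 ends]
  7='b' goto ·  [P1 ends]
  8='a' goto c→9
  9='ac' goto c→10
  10='acc' goto ·  [P2 ends]
  11='cc' goto d→12
  12='ccd' goto a→13
  13='ccda' goto ·  [P3 ends]
  14='d' goto a→15
  15='da' goto ·  [P4 ends]

Failure links (BFS by depth):
  n1('c'): parent n0 fail=0; on 'c' 0 → fail=0;  out ∅∪∅=∅
  n7('b'): parent n0 fail=0; on 'b' 0 → fail=0;  out {1}∪∅={1}
  n8('a'): parent n0 fail=0; on 'a' 0 → fail=0;  out ∅∪∅=∅
  n14('d'): parent n0 fail=0; on 'd' 0 → fail=0;  out ∅∪∅=∅
  n2('cd'): parent n1 fail=0; on 'd' 0 → fail=14;  out ∅∪∅=∅
  n9('ac'): parent n8 fail=0; on 'c' 0 → fail=1;  out ∅∪∅=∅
  n11('cc'): parent n1 fail=0; on 'c' 0 → fail=1;  out ∅∪∅=∅
  n15('da'): parent n14 fail=0; on 'a' 0 → fail=8;  out {4}∪∅={4}
  n3('cdd'): parent n2 fail=14; on 'd' 14→0 → fail=14;  out ∅∪∅=∅
  n10('acc'): parent n9 fail=1; on 'c' 1 → fail=11;  out {2}∪∅={2}
  n12('ccd'): parent n11 fail=1; on 'd' 1 → fail=2;  out ∅∪∅=∅
  n4('cdda'): parent n3 fail=14; on 'a' 14 → fail=15;  out ∅∪{4}={4}
  n13('ccda'): parent n12 fail=2; on 'a' 2→14 → fail=15;  out {3}∪{4}={3,4}
  n5('cddaa'): parent n4 fail=15; on 'a' 15→8→0 → fail=8;  out ∅∪∅=∅
  n6('cddaad'): parent n5 fail=8; on 'd' 8→0 → fail=14;  out {0}∪∅={0}

Text stream:
i=0 'd': node 0→14
i=1 'a': node 14→15  ** P4@[0:1]
i=2 'a': node 15→8 ·f
i=3 'c': node 8→9
i=4 'c': node 9→10  ** P2@[2:4]
i=5 'a': node 10→8 ·f
i=6 'c': node 8→9
i=7 'c': node 9→10  ** P2@[5:7]
i=8 'b': node 10→7 ·f  ** P1@[8:8]
i=9 'd': node 7→14 ·f
i=10 'a': node 14→15  ** P4@[9:10]
i=11 'd': node 15→14 ·f
i=12 'a': node 14→15  ** P4@[11:12]
i=13 'c': node 15→9 ·f
i=14 'a': node 9→8 ·f
i=15 'c': node 8→9
i=16 'a': node 9→8 ·f
i=17 'c': node 8→9
i=18 'c': node 9→10  ** P2@[16:18]
i=19 'a': node 10→8 ·f
i=20 'd': node 8→14 ·f
i=21 'b': node 14→7 ·f  ** P1@[21:21]
i=22 'c': node 7→1 ·f
i=23 'd': node 1→2
i=24 'd': node 2→3
i=25 'a': node 3→4  ** P4@[24:25]
i=26 'a': node 4→5
i=27 'd': node 5→6  ** P0@[22:27]
i=28 'b': node 6→7 ·f  ** P1@[28:28]
i=29 'a': node 7→8 ·f
i=30 'b': node 8→7 ·f  ** P1@[30:30]
i=31 'a': node 7→8 ·f
i=32 'b': node 8→7 ·f  ** P1@[32:32]
i=33 'a': node 7→8 ·f
i=34 'a': node 8→8 ·f
i=35 'd': node 8→14 ·f
i=36 'a': node 14→15  ** P4@[35:36]
i=37 'b': node 15→7 ·f  ** P1@[37:37]
i=38 'c': node 7→1 ·f
i=39 'c': node 1→11
i=40 'd': node 11→12
i=41 'a': node 12→13  ** P3@[38:41],P4@[40:41]
i=42 'c': node 13→9 ·f
i=43 'd': node 9→2 ·f
i=44 'a': node 2→15 ·f  ** P4@[43:44]
i=45 'b': node 15→7 ·f  ** P1@[45:45]
i=46 'd': node 7→14 ·f
i=47 'a': node 14→15  ** P4@[46:47]
i=48 'c': node 15→9 ·f
i=49 'd': node 9→2 ·f
i=50 'd': node 2→3

Result: [[1,4],[4,2],[7,2],[8,1],[10,4],[12,4],[18,2],[21,1],[25,4],[27,0],[28,1],[30,1],[32,1],[36,4],[37,1],[41,3],[41,4],[44,4],[45,1],[47,4]]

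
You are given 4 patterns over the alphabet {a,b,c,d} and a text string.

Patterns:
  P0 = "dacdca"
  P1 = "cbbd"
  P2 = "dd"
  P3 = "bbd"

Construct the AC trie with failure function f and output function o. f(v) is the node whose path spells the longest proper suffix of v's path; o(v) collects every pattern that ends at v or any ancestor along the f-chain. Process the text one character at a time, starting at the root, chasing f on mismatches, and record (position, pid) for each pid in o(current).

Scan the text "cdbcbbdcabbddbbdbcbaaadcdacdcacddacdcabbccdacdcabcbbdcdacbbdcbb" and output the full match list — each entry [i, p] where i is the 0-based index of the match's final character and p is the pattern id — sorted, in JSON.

Build automaton:
Trie nodes:
  0='ε' goto b→12 c→7 d→1
  1='d' goto a→2 d→11
  2='da' goto c→3
  3='dac' goto d→4
  4='dacd' goto c→5
  5='dacdc' goto a→6
  6='dacdca' goto ·  [P0 ends]
  7='c' goto b→8
  8='cb' goto b→9
  9='cbb' goto d→10
  10='cbbd' goto ·  [P1 ends]
  11='dd' goto ·  [P2 ends]
  12='b' goto b→13
  13='bb' goto d→14
  14='bbd' goto ·  [P3 ends]

BFS fail/out derivation:
  n1('d'): parent n0 fail=0; on 'd' 0 → fail=0;  out ∅∪∅=∅
  n7('c'): parent n0 fail=0; on 'c' 0 → fail=0;  out ∅∪∅=∅
  n12('b'): parent n0 fail=0; on 'b' 0 → fail=0;  out ∅∪∅=∅
  n2('da'): parent n1 fail=0; on 'a' 0 → fail=0;  out ∅∪∅=∅
  n8('cb'): parent n7 fail=0; on 'b' 0 → fail=12;  out ∅∪∅=∅
  n11('dd'): parent n1 fail=0; on 'd' 0 → fail=1;  out {2}∪∅={2}
  n13('bb'): parent n12 fail=0; on 'b' 0 → fail=12;  out ∅∪∅=∅
  n3('dac'): parent n2 fail=0; on 'c' 0 → fail=7;  out ∅∪∅=∅
  n9('cbb'): parent n8 fail=12; on 'b' 12 → fail=13;  out ∅∪∅=∅
  n14('bbd'): parent n13 fail=12; on 'd' 12→0 → fail=1;  out {3}∪∅={3}
  n4('dacd'): parent n3 fail=7; on 'd' 7→0 → fail=1;  out ∅∪∅=∅
  n10('cbbd'): parent n9 fail=13; on 'd' 13 → fail=14;  out {1}∪{3}={1,3}
  n5('dacdc'): parent n4 fail=1; on 'c' 1→0 → fail=7;  out ∅∪∅=∅
  n6('dacdca'): parent n5 fail=7; on 'a' 7→0 → fail=0;  out {0}∪∅={0}

Text stream:
[0] read 'c'  n0⇒n7
[1] read 'd'  n7⇒n1 ·f
[2] read 'b'  n1⇒n12 ·f
[3] read 'c'  n12⇒n7 ·f
[4] read 'b'  n7⇒n8
[5] read 'b'  n8⇒n9
[6] read 'd'  n9⇒n10  emit P1@[3:6],P3@[4:6]
[7] read 'c'  n10⇒n7 ·f
[8] read 'a'  n7⇒n0 ·f
[9] read 'b'  n0⇒n12
[10] read 'b'  n12⇒n13
[11] read 'd'  n13⇒n14  emit P3@[9:11]
[12] read 'd'  n14⇒n11 ·f  emit P2@[11:12]
[13] read 'b'  n11⇒n12 ·f
[14] read 'b'  n12⇒n13
[15] read 'd'  n13⇒n14  emit P3@[13:15]
[16] read 'b'  n14⇒n12 ·f
[17] read 'c'  n12⇒n7 ·f
[18] read 'b'  n7⇒n8
[19] read 'a'  n8⇒n0 ·f
[20] read 'a'  n0⇒n0
[21] read 'a'  n0⇒n0
[22] read 'd'  n0⇒n1
[23] read 'c'  n1⇒n7 ·f
[24] read 'd'  n7⇒n1 ·f
[25] read 'a'  n1⇒n2
[26] read 'c'  n2⇒n3
[27] read 'd'  n3⇒n4
[28] read 'c'  n4⇒n5
[29] read 'a'  n5⇒n6  emit P0@[24:29]
[30] read 'c'  n6⇒n7 ·f
[31] read 'd'  n7⇒n1 ·f
[32] read 'd'  n1⇒n11  emit P2@[31:32]
[33] read 'a'  n11⇒n2 ·f
[34] read 'c'  n2⇒n3
[35] read 'd'  n3⇒n4
[36] read 'c'  n4⇒n5
[37] read 'a'  n5⇒n6  emit P0@[32:37]
[38] read 'b'  n6⇒n12 ·f
[39] read 'b'  n12⇒n13
[40] read 'c'  n13⇒n7 ·f
[41] read 'c'  n7⇒n7 ·f
[42] read 'd'  n7⇒n1 ·f
[43] read 'a'  n1⇒n2
[44] read 'c'  n2⇒n3
[45] read 'd'  n3⇒n4
[46] read 'c'  n4⇒n5
[47] read 'a'  n5⇒n6  emit P0@[42:47]
[48] read 'b'  n6⇒n12 ·f
[49] read 'c'  n12⇒n7 ·f
[50] read 'b'  n7⇒n8
[51] read 'b'  n8⇒n9
[52] read 'd'  n9⇒n10  emit P1@[49:52],P3@[50:52]
[53] read 'c'  n10⇒n7 ·f
[54] read 'd'  n7⇒n1 ·f
[55] read 'a'  n1⇒n2
[56] read 'c'  n2⇒n3
[57] read 'b'  n3⇒n8 ·f
[58] read 'b'  n8⇒n9
[59] read 'd'  n9⇒n10  emit P1@[56:59],P3@[57:59]
[60] read 'c'  n10⇒n7 ·f
[61] read 'b'  n7⇒n8
[62] read 'b'  n8⇒n9

Result: [[6,1],[6,3],[11,3],[12,2],[15,3],[29,0],[32,2],[37,0],[47,0],[52,1],[52,3],[59,1],[59,3]]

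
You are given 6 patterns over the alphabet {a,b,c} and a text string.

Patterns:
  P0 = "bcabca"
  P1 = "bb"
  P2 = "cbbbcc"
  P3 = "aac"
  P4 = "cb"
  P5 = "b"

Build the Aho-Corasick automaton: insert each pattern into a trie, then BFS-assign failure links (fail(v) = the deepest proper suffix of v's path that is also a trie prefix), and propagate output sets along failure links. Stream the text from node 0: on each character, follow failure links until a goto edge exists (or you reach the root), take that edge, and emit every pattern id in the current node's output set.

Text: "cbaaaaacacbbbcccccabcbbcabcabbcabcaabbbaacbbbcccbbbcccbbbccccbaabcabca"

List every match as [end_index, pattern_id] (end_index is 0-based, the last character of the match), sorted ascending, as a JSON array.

Build automaton:
Trie (insert patterns):
  n0 'ε': a→14 b→1 c→8
  n1 'b': b→7 c→2  ←P5
  n2 'bc': a→3
  n3 'bca': b→4
  n4 'bcab': c→5
  n5 'bcabc': a→6
  n6 'bcabca': ·  ←P0
  n7 'bb': ·  ←P1
  n8 'c': b→9
  n9 'cb': b→10  ←P4
  n10 'cbb': b→11
  n11 'cbbb': c→12
  n12 'cbbbc': c→13
  n13 'cbbbcc': ·  ←P2
  n14 'a': a→15
  n15 'aa': c→16
  n16 'aac': ·  ←P3

Failure links (BFS by depth):
  fail(1) 'b': from fail(0)=0 chase 'b': 0 ⇒ 0;  out={5}∪out(0)={5}
  fail(8) 'c': from fail(0)=0 chase 'c': 0 ⇒ 0;  out=∅∪out(0)=∅
  fail(14) 'a': from fail(0)=0 chase 'a': 0 ⇒ 0;  out=∅∪out(0)=∅
  fail(2) 'bc': from fail(1)=0 chase 'c': 0 ⇒ 8;  out=∅∪out(8)=∅
  fail(7) 'bb': from fail(1)=0 chase 'b': 0 ⇒ 1;  out={1}∪out(1)={1,5}
  fail(9) 'cb': from fail(8)=0 chase 'b': 0 ⇒ 1;  out={4}∪out(1)={4,5}
  fail(15) 'aa': from fail(14)=0 chase 'a': 0 ⇒ 14;  out=∅∪out(14)=∅
  fail(3) 'bca': from fail(2)=8 chase 'a': 8→0 ⇒ 14;  out=∅∪out(14)=∅
  fail(10) 'cbb': from fail(9)=1 chase 'b': 1 ⇒ 7;  out=∅∪out(7)={1,5}
  fail(16) 'aac': from fail(15)=14 chase 'c': 14→0 ⇒ 8;  out={3}∪out(8)={3}
  fail(4) 'bcab': from fail(3)=14 chase 'b': 14→0 ⇒ 1;  out=∅∪out(1)={5}
  fail(11) 'cbbb': from fail(10)=7 chase 'b': 7→1 ⇒ 7;  out=∅∪out(7)={1,5}
  fail(5) 'bcabc': from fail(4)=1 chase 'c': 1 ⇒ 2;  out=∅∪out(2)=∅
  fail(12) 'cbbbc': from fail(11)=7 chase 'c': 7→1 ⇒ 2;  out=∅∪out(2)=∅
  fail(6) 'bcabca': from fail(5)=2 chase 'a': 2 ⇒ 3;  out={0}∪out(3)={0}
  fail(13) 'cbbbcc': from fail(12)=2 chase 'c': 2→8→0 ⇒ 8;  out={2}∪out(8)={2}

Text stream:
pos 0 'c': at 8
pos 1 'b': at 9  emit P4@[0:1],P5@[1:1]
pos 2 'a': at 14 (via fail)
pos 3 'a': at 15
pos 4 'a': at 15 (via fail)
pos 5 'a': at 15 (via fail)
pos 6 'a': at 15 (via fail)
pos 7 'c': at 16  emit P3@[5:7]
pos 8 'a': at 14 (via fail)
pos 9 'c': at 8 (via fail)
pos 10 'b': at 9  emit P4@[9:10],P5@[10:10]
pos 11 'b': at 10  emit P1@[10:11],P5@[11:11]
pos 12 'b': at 11  emit P1@[11:12],P5@[12:12]
pos 13 'c': at 12
pos 14 'c': at 13  emit P2@[9:14]
pos 15 'c': at 8 (via fail)
pos 16 'c': at 8 (via fail)
pos 17 'c': at 8 (via fail)
pos 18 'a': at 14 (via fail)
pos 19 'b': at 1 (via fail)  emit P5@[19:19]
pos 20 'c': at 2
pos 21 'b': at 9 (via fail)  emit P4@[20:21],P5@[21:21]
pos 22 'b': at 10  emit P1@[21:22],P5@[22:22]
pos 23 'c': at 2 (via fail)
pos 24 'a': at 3
pos 25 'b': at 4  emit P5@[25:25]
pos 26 'c': at 5
pos 27 'a': at 6  emit P0@[22:27]
pos 28 'b': at 4 (via fail)  emit P5@[28:28]
pos 29 'b': at 7 (via fail)  emit P1@[28:29],P5@[29:29]
pos 30 'c': at 2 (via fail)
pos 31 'a': at 3
pos 32 'b': at 4  emit P5@[32:32]
pos 33 'c': at 5
pos 34 'a': at 6  emit P0@[29:34]
pos 35 'a': at 15 (via fail)
pos 36 'b': at 1 (via fail)  emit P5@[36:36]
pos 37 'b': at 7  emit P1@[36:37],P5@[37:37]
pos 38 'b': at 7 (via fail)  emit P1@[37:38],P5@[38:38]
pos 39 'a': at 14 (via fail)
pos 40 'a': at 15
pos 41 'c': at 16  emit P3@[39:41]
pos 42 'b': at 9 (via fail)  emit P4@[41:42],P5@[42:42]
pos 43 'b': at 10  emit P1@[42:43],P5@[43:43]
pos 44 'b': at 11  emit P1@[43:44],P5@[44:44]
pos 45 'c': at 12
pos 46 'c': at 13  emit P2@[41:46]
pos 47 'c': at 8 (via fail)
pos 48 'b': at 9  emit P4@[47:48],P5@[48:48]
pos 49 'b': at 10  emit P1@[48:49],P5@[49:49]
pos 50 'b': at 11  emit P1@[49:50],P5@[50:50]
pos 51 'c': at 12
pos 52 'c': at 13  emit P2@[47:52]
pos 53 'c': at 8 (via fail)
pos 54 'b': at 9  emit P4@[53:54],P5@[54:54]
pos 55 'b': at 10  emit P1@[54:55],P5@[55:55]
pos 56 'b': at 11  emit P1@[55:56],P5@[56:56]
pos 57 'c': at 12
pos 58 'c': at 13  emit P2@[53:58]
pos 59 'c': at 8 (via fail)
pos 60 'c': at 8 (via fail)
pos 61 'b': at 9  emit P4@[60:61],P5@[61:61]
pos 62 'a': at 14 (via fail)
pos 63 'a': at 15
pos 64 'b': at 1 (via fail)  emit P5@[64:64]
pos 65 'c': at 2
pos 66 'a': at 3
pos 67 'b': at 4  emit P5@[67:67]
pos 68 'c': at 5
pos 69 'a': at 6  emit P0@[64:69]

Result: [[1,4],[1,5],[7,3],[10,4],[10,5],[11,1],[11,5],[12,1],[12,5],[14,2],[19,5],[21,4],[21,5],[22,1],[22,5],[25,5],[27,0],[28,5],[29,1],[29,5],[32,5],[34,0],[36,5],[37,1],[37,5],[38,1],[38,5],[41,3],[42,4],[42,5],[43,1],[43,5],[44,1],[44,5],[46,2],[48,4],[48,5],[49,1],[49,5],[50,1],[50,5],[52,2],[54,4],[54,5],[55,1],[55,5],[56,1],[56,5],[58,2],[61,4],[61,5],[64,5],[67,5],[69,0]]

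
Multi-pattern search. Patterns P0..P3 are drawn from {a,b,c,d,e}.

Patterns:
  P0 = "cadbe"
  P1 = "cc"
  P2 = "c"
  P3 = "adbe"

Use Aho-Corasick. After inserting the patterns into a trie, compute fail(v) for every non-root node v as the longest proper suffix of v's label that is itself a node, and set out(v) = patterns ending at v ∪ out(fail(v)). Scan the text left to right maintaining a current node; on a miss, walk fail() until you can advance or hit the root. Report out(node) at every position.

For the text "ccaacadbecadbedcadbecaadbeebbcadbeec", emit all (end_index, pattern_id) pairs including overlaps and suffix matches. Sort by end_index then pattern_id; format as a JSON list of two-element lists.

Build:
Trie (insert patterns):
  n0 'ε': a→7 c→1
  n1 'c': a→2 c→6  [P2 ends]
  n2 'ca': d→3
  n3 'cad': b→4
  n4 'cadb': e→5
  n5 'cadbe': ·  [P0 ends]
  n6 'cc': ·  [P1 ends]
  n7 'a': d→8
  n8 'ad': b→9
  n9 'adb': e→10
  n10 'adbe': ·  [P3 ends]

Failure links (BFS by depth):
  n1('c'): parent n0 fail=0; on 'c' 0 → fail=0;  out {2}∪∅={2}
  n7('a'): parent n0 fail=0; on 'a' 0 → fail=0;  out ∅∪∅=∅
  n2('ca'): parent n1 fail=0; on 'a' 0 → fail=7;  out ∅∪∅=∅
  n6('cc'): parent n1 fail=0; on 'c' 0 → fail=1;  out {1}∪{2}={1,2}
  n8('ad'): parent n7 fail=0; on 'd' 0 → fail=0;  out ∅∪∅=∅
  n3('cad'): parent n2 fail=7; on 'd' 7 → fail=8;  out ∅∪∅=∅
  n9('adb'): parent n8 fail=0; on 'b' 0 → fail=0;  out ∅∪∅=∅
  n4('cadb'): parent n3 fail=8; on 'b' 8 → fail=9;  out ∅∪∅=∅
  n10('adbe'): parent n9 fail=0; on 'e' 0 → fail=0;  out {3}∪∅={3}
  n5('cadbe'): parent n4 fail=9; on 'e' 9 → fail=10;  out {0}∪{3}={0,3}

Scan:
pos 0 'c': at 1  → match P2@[0:0]
pos 1 'c': at 6  → match P1@[0:1],P2@[1:1]
pos 2 'a': at 2 ·f
pos 3 'a': at 7 ·f
pos 4 'c': at 1 ·f  → match P2@[4:4]
pos 5 'a': at 2
pos 6 'd': at 3
pos 7 'b': at 4
pos 8 'e': at 5  → match P0@[4:8],P3@[5:8]
pos 9 'c': at 1 ·f  → match P2@[9:9]
pos 10 'a': at 2
pos 11 'd': at 3
pos 12 'b': at 4
pos 13 'e': at 5  → match P0@[9:13],P3@[10:13]
pos 14 'd': at 0 ·f
pos 15 'c': at 1  → match P2@[15:15]
pos 16 'a': at 2
pos 17 'd': at 3
pos 18 'b': at 4
pos 19 'e': at 5  → match P0@[15:19],P3@[16:19]
pos 20 'c': at 1 ·f  → match P2@[20:20]
pos 21 'a': at 2
pos 22 'a': at 7 ·f
pos 23 'd': at 8
pos 24 'b': at 9
pos 25 'e': at 10  → match P3@[22:25]
pos 26 'e': at 0 ·f
pos 27 'b': at 0
pos 28 'b': at 0
pos 29 'c': at 1  → match P2@[29:29]
pos 30 'a': at 2
pos 31 'd': at 3
pos 32 'b': at 4
pos 33 'e': at 5  → match P0@[29:33],P3@[30:33]
pos 34 'e': at 0 ·f
pos 35 'c': at 1  → match P2@[35:35]

All matches (sorted): [[0,2],[1,1],[1,2],[4,2],[8,0],[8,3],[9,2],[13,0],[13,3],[15,2],[19,0],[19,3],[20,2],[25,3],[29,2],[33,0],[33,3],[35,2]]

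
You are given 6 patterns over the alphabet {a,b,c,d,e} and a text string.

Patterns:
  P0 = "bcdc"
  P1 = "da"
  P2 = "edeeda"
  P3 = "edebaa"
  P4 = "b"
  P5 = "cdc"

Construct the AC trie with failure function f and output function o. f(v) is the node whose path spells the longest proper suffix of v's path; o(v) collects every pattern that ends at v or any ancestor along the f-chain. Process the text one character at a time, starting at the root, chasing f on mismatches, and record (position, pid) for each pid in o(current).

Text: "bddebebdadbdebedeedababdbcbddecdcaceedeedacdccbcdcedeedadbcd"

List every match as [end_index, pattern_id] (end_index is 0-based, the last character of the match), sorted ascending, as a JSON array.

Build:
Trie (insert patterns):
  0='ε' goto b→1 c→16 d→5 e→7
  1='b' goto c→2  ←P4
  2='bc' goto d→3
  3='bcd' goto c→4
  4='bcdc' goto ·  ←P0
  5='d' goto a→6
  6='da' goto ·  ←P1
  7='e' goto d→8
  8='ed' goto e→9
  9='ede' goto b→13 e→10
  10='edee' goto d→11
  11='edeed' goto a→12
  12='edeeda' goto ·  ←P2
  13='edeb' goto a→14
  14='edeba' goto a→15
  15='edebaa' goto ·  ←P3
  16='c' goto d→17
  17='cd' goto c→18
  18='cdc' goto ·  ←P5

Failure links (BFS by depth):
  n1('b'): parent n0 fail=0; on 'b' 0 → fail=0;  out {4}∪∅={4}
  n5('d'): parent n0 fail=0; on 'd' 0 → fail=0;  out ∅∪∅=∅
  n7('e'): parent n0 fail=0; on 'e' 0 → fail=0;  out ∅∪∅=∅
  n16('c'): parent n0 fail=0; on 'c' 0 → fail=0;  out ∅∪∅=∅
  n2('bc'): parent n1 fail=0; on 'c' 0 → fail=16;  out ∅∪∅=∅
  n6('da'): parent n5 fail=0; on 'a' 0 → fail=0;  out {1}∪∅={1}
  n8('ed'): parent n7 fail=0; on 'd' 0 → fail=5;  out ∅∪∅=∅
  n17('cd'): parent n16 fail=0; on 'd' 0 → fail=5;  out ∅∪∅=∅
  n3('bcd'): parent n2 fail=16; on 'd' 16 → fail=17;  out ∅∪∅=∅
  n9('ede'): parent n8 fail=5; on 'e' 5→0 → fail=7;  out ∅∪∅=∅
  n18('cdc'): parent n17 fail=5; on 'c' 5→0 → fail=16;  out {5}∪∅={5}
  n4('bcdc'): parent n3 fail=17; on 'c' 17 → fail=18;  out {0}∪{5}={0,5}
  n10('edee'): parent n9 fail=7; on 'e' 7→0 → fail=7;  out ∅∪∅=∅
  n13('edeb'): parent n9 fail=7; on 'b' 7→0 → fail=1;  out ∅∪{4}={4}
  n11('edeed'): parent n10 fail=7; on 'd' 7 → fail=8;  out ∅∪∅=∅
  n14('edeba'): parent n13 fail=1; on 'a' 1→0 → fail=0;  out ∅∪∅=∅
  n12('edeeda'): parent n11 fail=8; on 'a' 8→5 → fail=6;  out {2}∪{1}={1,2}
  n15('edebaa'): parent n14 fail=0; on 'a' 0 → fail=0;  out {3}∪∅={3}

Scan:
i=0 'b': node 0→1  → match P4@[0:0]
i=1 'd': node 1→5 (fail-walked)
i=2 'd': node 5→5 (fail-walked)
i=3 'e': node 5→7 (fail-walked)
i=4 'b': node 7→1 (fail-walked)  → match P4@[4:4]
i=5 'e': node 1→7 (fail-walked)
i=6 'b': node 7→1 (fail-walked)  → match P4@[6:6]
i=7 'd': node 1→5 (fail-walked)
i=8 'a': node 5→6  → match P1@[7:8]
i=9 'd': node 6→5 (fail-walked)
i=10 'b': node 5→1 (fail-walked)  → match P4@[10:10]
i=11 'd': node 1→5 (fail-walked)
i=12 'e': node 5→7 (fail-walked)
i=13 'b': node 7→1 (fail-walked)  → match P4@[13:13]
i=14 'e': node 1→7 (fail-walked)
i=15 'd': node 7→8
i=16 'e': node 8→9
i=17 'e': node 9→10
i=18 'd': node 10→11
i=19 'a': node 11→12  → match P1@[18:19],P2@[14:19]
i=20 'b': node 12→1 (fail-walked)  → match P4@[20:20]
i=21 'a': node 1→0 (fail-walked)
i=22 'b': node 0→1  → match P4@[22:22]
i=23 'd': node 1→5 (fail-walked)
i=24 'b': node 5→1 (fail-walked)  → match P4@[24:24]
i=25 'c': node 1→2
i=26 'b': node 2→1 (fail-walked)  → match P4@[26:26]
i=27 'd': node 1→5 (fail-walked)
i=28 'd': node 5→5 (fail-walked)
i=29 'e': node 5→7 (fail-walked)
i=30 'c': node 7→16 (fail-walked)
i=31 'd': node 16→17
i=32 'c': node 17→18  → match P5@[30:32]
i=33 'a': node 18→0 (fail-walked)
i=34 'c': node 0→16
i=35 'e': node 16→7 (fail-walked)
i=36 'e': node 7→7 (fail-walked)
i=37 'd': node 7→8
i=38 'e': node 8→9
i=39 'e': node 9→10
i=40 'd': node 10→11
i=41 'a': node 11→12  → match P1@[40:41],P2@[36:41]
i=42 'c': node 12→16 (fail-walked)
i=43 'd': node 16→17
i=44 'c': node 17→18  → match P5@[42:44]
i=45 'c': node 18→16 (fail-walked)
i=46 'b': node 16→1 (fail-walked)  → match P4@[46:46]
i=47 'c': node 1→2
i=48 'd': node 2→3
i=49 'c': node 3→4  → match P0@[46:49],P5@[47:49]
i=50 'e': node 4→7 (fail-walked)
i=51 'd': node 7→8
i=52 'e': node 8→9
i=53 'e': node 9→10
i=54 'd': node 10→11
i=55 'a': node 11→12  → match P1@[54:55],P2@[50:55]
i=56 'd': node 12→5 (fail-walked)
i=57 'b': node 5→1 (fail-walked)  → match P4@[57:57]
i=58 'c': node 1→2
i=59 'd': node 2→3

All matches (sorted): [[0,4],[4,4],[6,4],[8,1],[10,4],[13,4],[19,1],[19,2],[20,4],[22,4],[24,4],[26,4],[32,5],[41,1],[41,2],[44,5],[46,4],[49,0],[49,5],[55,1],[55,2],[57,4]]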